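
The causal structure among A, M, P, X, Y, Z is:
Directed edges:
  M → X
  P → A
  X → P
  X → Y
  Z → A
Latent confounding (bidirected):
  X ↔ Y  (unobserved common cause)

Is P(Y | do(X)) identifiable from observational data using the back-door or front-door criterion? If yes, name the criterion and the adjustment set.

P(Y|do(X)): not identifiable (no BD/FD set).

desc(X)\{X}={A,P,Y}; candidates ⊆ {M,Z}.
X↔Y: latent back-door arc(s) into X.
size 0: {}; under {} X still reaches {M,Y} ∋ Y.
size 1: {M}, {Z}; under {M} X still reaches {Y} ∋ Y.
size 2: {M,Z}; under {M,Z} X still reaches {Y} ∋ Y.
X↔Y cannot be blocked by any observed set — no back-door set.
No mediator lies on a directed X→…→Y path.
Neither criterion identifies P(Y|do(X)) in this graph.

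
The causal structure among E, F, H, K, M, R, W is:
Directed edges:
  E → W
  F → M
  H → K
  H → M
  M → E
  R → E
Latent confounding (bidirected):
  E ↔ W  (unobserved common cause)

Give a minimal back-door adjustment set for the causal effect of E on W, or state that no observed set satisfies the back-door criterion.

E→W: no observed back-door set.

desc(E)\{E}={W}; candidates ⊆ {F,H,K,M,R}.
E↔W: latent back-door arc(s) into E.
size 0: {}; under {} E still reaches {F,H,K,M,R,W} ∋ W.
size 1: {F}, {H}, {K} …(+2); under {F} E still reaches {H,K,M,R,W} ∋ W.
size 2: {F,H}, {F,K}, {F,M} …(+7); under {F,H} E still reaches {M,R,W} ∋ W.
E↔W cannot be blocked by any observed set — no back-door set.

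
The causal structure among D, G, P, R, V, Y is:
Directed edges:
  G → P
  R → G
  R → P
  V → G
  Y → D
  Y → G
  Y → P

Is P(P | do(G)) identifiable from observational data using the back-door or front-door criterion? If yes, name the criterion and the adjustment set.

P(P|do(G)): backdoor, adjust for {R, Y}.

desc(G)\{G}={P}; candidates ⊆ {D,R,V,Y}.
size 0: {}; under {} G still reaches {D,P,R,V,Y} ∋ P.
size 1: {D}, {R}, {V} …(+1); under {D} G still reaches {P,R,V,Y} ∋ P.
{R,Y}: G⊥P given {R,Y} in G with G→· removed — back-door holds.
P(P|do(G)) = Σ_{R,Y} P(P|G,R,Y)·P(R,Y).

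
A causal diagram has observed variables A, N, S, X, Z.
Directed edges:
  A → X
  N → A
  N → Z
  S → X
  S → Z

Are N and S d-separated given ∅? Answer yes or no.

Bayes-Ball from N | ∅ reaches {A,X,Z}.
S ∉ reach(N|∅) ⇒ N ⊥ S | ∅.

Yes — N ⊥ S | ∅.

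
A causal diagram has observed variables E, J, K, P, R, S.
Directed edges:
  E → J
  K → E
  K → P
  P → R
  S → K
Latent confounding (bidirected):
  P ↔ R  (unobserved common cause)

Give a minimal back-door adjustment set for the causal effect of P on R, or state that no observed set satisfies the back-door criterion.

desc(P)\{P}={R}; candidates ⊆ {E,J,K,S}.
P↔R: latent back-door arc(s) into P.
size 0: {}; under {} P still reaches {E,J,K,R,S} ∋ R.
size 1: {E}, {J}, {K} …(+1); under {E} P still reaches {K,R,S} ∋ R.
size 2: {E,J}, {E,K}, {E,S} …(+3); under {E,J} P still reaches {K,R,S} ∋ R.
P↔R cannot be blocked by any observed set — no back-door set.

P→R: no observed back-door set.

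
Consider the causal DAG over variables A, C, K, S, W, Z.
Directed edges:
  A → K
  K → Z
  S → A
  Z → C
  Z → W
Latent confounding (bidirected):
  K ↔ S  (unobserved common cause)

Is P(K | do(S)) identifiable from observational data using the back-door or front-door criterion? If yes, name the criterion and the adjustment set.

desc(S)\{S}={A,C,K,W,Z}; candidates ⊆ {—}.
S↔K: latent back-door arc(s) into S.
size 0: {}; under {} S still reaches {C,K,W,Z} ∋ K.
S↔K cannot be blocked by any observed set — no back-door set.
{A}: (i) intercepts every directed S→K path; (ii) no back-door S→{A}; (iii) {S} blocks every back-door {A}→K. Front-door holds.
P(K|do(S)) = Σ_{A} P(A|S) Σ_{S'} P(K|A,S')P(S').

P(K|do(S)): frontdoor, adjust for {A}.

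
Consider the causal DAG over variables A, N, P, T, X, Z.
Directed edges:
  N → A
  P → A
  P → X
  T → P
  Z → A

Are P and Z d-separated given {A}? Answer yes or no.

No — P and Z are d-connected given {A}.

Bayes-Ball from P | {A} reaches {N,T,X,Z}.
Z ∈ reach(P|{A}) ⇒ P ⊥̸ Z | {A}.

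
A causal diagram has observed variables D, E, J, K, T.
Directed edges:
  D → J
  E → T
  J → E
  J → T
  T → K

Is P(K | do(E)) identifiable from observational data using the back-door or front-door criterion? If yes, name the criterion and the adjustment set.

P(K|do(E)): backdoor, adjust for {J}.

desc(E)\{E}={K,T}; candidates ⊆ {D,J}.
size 0: {}; under {} E still reaches {D,J,K,T} ∋ K.
{J}: E⊥K given {J} in G with E→· removed — back-door holds.
P(K|do(E)) = Σ_{J} P(K|E,J)·P(J).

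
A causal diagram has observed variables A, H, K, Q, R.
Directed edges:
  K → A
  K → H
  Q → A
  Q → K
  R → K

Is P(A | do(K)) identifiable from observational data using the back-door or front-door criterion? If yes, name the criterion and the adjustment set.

P(A|do(K)): backdoor, adjust for {Q}.

desc(K)\{K}={A,H}; candidates ⊆ {Q,R}.
size 0: {}; under {} K still reaches {A,Q,R} ∋ A.
{Q}: K⊥A given {Q} in G with K→· removed — back-door holds.
P(A|do(K)) = Σ_{Q} P(A|K,Q)·P(Q).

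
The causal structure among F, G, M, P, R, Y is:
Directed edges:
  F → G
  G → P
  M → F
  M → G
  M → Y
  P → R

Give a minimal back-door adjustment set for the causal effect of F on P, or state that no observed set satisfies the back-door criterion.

F→P: minimal back-door set {M}.

desc(F)\{F}={G,P,R}; candidates ⊆ {M,Y}.
size 0: {}; under {} F still reaches {G,M,P,R,Y} ∋ P.
{M}: F⊥P given {M} in G with F→· removed — back-door holds.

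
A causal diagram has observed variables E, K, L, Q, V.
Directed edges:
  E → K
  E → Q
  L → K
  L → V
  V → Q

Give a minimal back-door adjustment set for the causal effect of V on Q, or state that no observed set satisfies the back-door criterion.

desc(V)\{V}={Q}; candidates ⊆ {E,K,L}.
∅: V⊥Q given ∅ in G with V→· removed — back-door holds.

V→Q: minimal back-door set ∅.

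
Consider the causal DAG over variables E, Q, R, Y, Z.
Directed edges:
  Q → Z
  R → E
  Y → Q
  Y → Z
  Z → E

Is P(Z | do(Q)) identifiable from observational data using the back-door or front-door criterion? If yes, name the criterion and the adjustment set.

P(Z|do(Q)): backdoor, adjust for {Y}.

desc(Q)\{Q}={E,Z}; candidates ⊆ {R,Y}.
size 0: {}; under {} Q still reaches {E,Y,Z} ∋ Z.
{Y}: Q⊥Z given {Y} in G with Q→· removed — back-door holds.
P(Z|do(Q)) = Σ_{Y} P(Z|Q,Y)·P(Y).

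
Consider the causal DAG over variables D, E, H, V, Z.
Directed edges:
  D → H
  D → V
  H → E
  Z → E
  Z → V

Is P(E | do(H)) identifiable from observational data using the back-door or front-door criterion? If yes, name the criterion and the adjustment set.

desc(H)\{H}={E}; candidates ⊆ {D,V,Z}.
∅: H⊥E given ∅ in G with H→· removed — back-door holds.
P(E|do(H)) = P(E|H) — no adjustment needed.

P(E|do(H)): backdoor, adjust for ∅.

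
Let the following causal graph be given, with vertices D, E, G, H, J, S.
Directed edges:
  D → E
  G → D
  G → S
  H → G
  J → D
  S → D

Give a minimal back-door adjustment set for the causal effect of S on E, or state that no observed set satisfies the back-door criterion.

desc(S)\{S}={D,E}; candidates ⊆ {G,H,J}.
size 0: {}; under {} S still reaches {D,E,G,H} ∋ E.
{G}: S⊥E given {G} in G with S→· removed — back-door holds.

S→E: minimal back-door set {G}.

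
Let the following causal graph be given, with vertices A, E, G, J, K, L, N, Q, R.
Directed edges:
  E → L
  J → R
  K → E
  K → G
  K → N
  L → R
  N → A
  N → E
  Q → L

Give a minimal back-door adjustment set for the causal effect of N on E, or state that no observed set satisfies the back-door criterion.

desc(N)\{N}={A,E,L,R}; candidates ⊆ {G,J,K,Q}.
size 0: {}; under {} N still reaches {E,G,K,L,R} ∋ E.
{K}: N⊥E given {K} in G with N→· removed — back-door holds.

N→E: minimal back-door set {K}.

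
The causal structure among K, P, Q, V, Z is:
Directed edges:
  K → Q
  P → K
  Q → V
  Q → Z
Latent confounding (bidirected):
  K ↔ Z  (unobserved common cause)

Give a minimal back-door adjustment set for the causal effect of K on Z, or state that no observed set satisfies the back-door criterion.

K→Z: no observed back-door set.

desc(K)\{K}={Q,V,Z}; candidates ⊆ {P}.
K↔Z: latent back-door arc(s) into K.
size 0: {}; under {} K still reaches {P,Z} ∋ Z.
size 1: {P}; under {P} K still reaches {Z} ∋ Z.
K↔Z cannot be blocked by any observed set — no back-door set.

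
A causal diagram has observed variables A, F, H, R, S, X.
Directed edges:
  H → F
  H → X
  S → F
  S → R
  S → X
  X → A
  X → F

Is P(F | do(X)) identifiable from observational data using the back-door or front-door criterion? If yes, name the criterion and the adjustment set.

desc(X)\{X}={A,F}; candidates ⊆ {H,R,S}.
size 0: {}; under {} X still reaches {F,H,R,S} ∋ F.
size 1: {H}, {R}, {S}; under {H} X still reaches {F,R,S} ∋ F.
{H,S}: X⊥F given {H,S} in G with X→· removed — back-door holds.
P(F|do(X)) = Σ_{H,S} P(F|X,H,S)·P(H,S).

P(F|do(X)): backdoor, adjust for {H, S}.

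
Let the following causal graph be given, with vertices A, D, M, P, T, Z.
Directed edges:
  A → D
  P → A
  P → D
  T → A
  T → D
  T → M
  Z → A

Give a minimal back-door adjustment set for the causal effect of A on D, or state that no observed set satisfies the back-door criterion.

A→D: minimal back-door set {P, T}.

desc(A)\{A}={D}; candidates ⊆ {M,P,T,Z}.
size 0: {}; under {} A still reaches {D,M,P,T,Z} ∋ D.
size 1: {M}, {P}, {T} …(+1); under {M} A still reaches {D,P,T,Z} ∋ D.
{P,T}: A⊥D given {P,T} in G with A→· removed — back-door holds.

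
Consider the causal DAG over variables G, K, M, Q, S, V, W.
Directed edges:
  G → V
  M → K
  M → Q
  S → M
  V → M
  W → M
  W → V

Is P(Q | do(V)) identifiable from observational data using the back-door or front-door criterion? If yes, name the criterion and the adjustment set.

P(Q|do(V)): backdoor, adjust for {W}.

desc(V)\{V}={K,M,Q}; candidates ⊆ {G,S,W}.
size 0: {}; under {} V still reaches {G,K,M,Q,W} ∋ Q.
{W}: V⊥Q given {W} in G with V→· removed — back-door holds.
P(Q|do(V)) = Σ_{W} P(Q|V,W)·P(W).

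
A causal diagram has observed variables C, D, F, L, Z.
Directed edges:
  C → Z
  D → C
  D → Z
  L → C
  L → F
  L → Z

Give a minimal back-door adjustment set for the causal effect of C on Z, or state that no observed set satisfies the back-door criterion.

C→Z: minimal back-door set {D, L}.

desc(C)\{C}={Z}; candidates ⊆ {D,F,L}.
size 0: {}; under {} C still reaches {D,F,L,Z} ∋ Z.
size 1: {D}, {F}, {L}; under {D} C still reaches {F,L,Z} ∋ Z.
{D,L}: C⊥Z given {D,L} in G with C→· removed — back-door holds.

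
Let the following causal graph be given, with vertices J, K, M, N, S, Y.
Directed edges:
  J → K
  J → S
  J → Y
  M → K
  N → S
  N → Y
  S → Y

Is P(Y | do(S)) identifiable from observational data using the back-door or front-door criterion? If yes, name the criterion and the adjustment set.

P(Y|do(S)): backdoor, adjust for {J, N}.

desc(S)\{S}={Y}; candidates ⊆ {J,K,M,N}.
size 0: {}; under {} S still reaches {J,K,N,Y} ∋ Y.
size 1: {J}, {K}, {M} …(+1); under {J} S still reaches {N,Y} ∋ Y.
{J,N}: S⊥Y given {J,N} in G with S→· removed — back-door holds.
P(Y|do(S)) = Σ_{J,N} P(Y|S,J,N)·P(J,N).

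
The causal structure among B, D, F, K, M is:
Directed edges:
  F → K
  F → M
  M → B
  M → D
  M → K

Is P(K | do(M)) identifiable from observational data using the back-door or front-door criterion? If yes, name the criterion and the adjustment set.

P(K|do(M)): backdoor, adjust for {F}.

desc(M)\{M}={B,D,K}; candidates ⊆ {F}.
size 0: {}; under {} M still reaches {F,K} ∋ K.
{F}: M⊥K given {F} in G with M→· removed — back-door holds.
P(K|do(M)) = Σ_{F} P(K|M,F)·P(F).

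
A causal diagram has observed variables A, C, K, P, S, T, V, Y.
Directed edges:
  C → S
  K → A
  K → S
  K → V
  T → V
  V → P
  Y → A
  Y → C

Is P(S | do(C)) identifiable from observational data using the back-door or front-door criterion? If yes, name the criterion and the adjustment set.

desc(C)\{C}={S}; candidates ⊆ {A,K,P,T,V,Y}.
∅: C⊥S given ∅ in G with C→· removed — back-door holds.
P(S|do(C)) = P(S|C) — no adjustment needed.

P(S|do(C)): backdoor, adjust for ∅.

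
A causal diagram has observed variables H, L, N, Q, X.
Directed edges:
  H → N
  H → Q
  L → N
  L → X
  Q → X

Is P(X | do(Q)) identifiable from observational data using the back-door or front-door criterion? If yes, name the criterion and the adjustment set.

desc(Q)\{Q}={X}; candidates ⊆ {H,L,N}.
∅: Q⊥X given ∅ in G with Q→· removed — back-door holds.
P(X|do(Q)) = P(X|Q) — no adjustment needed.

P(X|do(Q)): backdoor, adjust for ∅.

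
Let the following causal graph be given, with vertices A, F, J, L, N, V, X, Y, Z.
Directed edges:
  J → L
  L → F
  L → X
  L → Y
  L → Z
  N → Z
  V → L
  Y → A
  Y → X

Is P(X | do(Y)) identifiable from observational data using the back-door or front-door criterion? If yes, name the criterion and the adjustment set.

P(X|do(Y)): backdoor, adjust for {L}.

desc(Y)\{Y}={A,X}; candidates ⊆ {F,J,L,N,V,Z}.
size 0: {}; under {} Y still reaches {F,J,L,V,X,Z} ∋ X.
{L}: Y⊥X given {L} in G with Y→· removed — back-door holds.
P(X|do(Y)) = Σ_{L} P(X|Y,L)·P(L).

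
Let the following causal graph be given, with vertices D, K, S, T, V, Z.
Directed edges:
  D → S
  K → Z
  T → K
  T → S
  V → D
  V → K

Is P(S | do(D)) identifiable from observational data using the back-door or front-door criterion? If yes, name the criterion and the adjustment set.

desc(D)\{D}={S}; candidates ⊆ {K,T,V,Z}.
∅: D⊥S given ∅ in G with D→· removed — back-door holds.
P(S|do(D)) = P(S|D) — no adjustment needed.

P(S|do(D)): backdoor, adjust for ∅.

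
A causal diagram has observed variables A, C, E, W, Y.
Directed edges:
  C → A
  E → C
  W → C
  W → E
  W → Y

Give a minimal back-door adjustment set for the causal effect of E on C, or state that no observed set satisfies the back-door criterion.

E→C: minimal back-door set {W}.

desc(E)\{E}={A,C}; candidates ⊆ {W,Y}.
size 0: {}; under {} E still reaches {A,C,W,Y} ∋ C.
{W}: E⊥C given {W} in G with E→· removed — back-door holds.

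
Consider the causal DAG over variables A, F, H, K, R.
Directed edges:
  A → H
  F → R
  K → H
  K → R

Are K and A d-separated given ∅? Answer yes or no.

Yes — K ⊥ A | ∅.

Bayes-Ball from K | ∅ reaches {H,R}.
A ∉ reach(K|∅) ⇒ K ⊥ A | ∅.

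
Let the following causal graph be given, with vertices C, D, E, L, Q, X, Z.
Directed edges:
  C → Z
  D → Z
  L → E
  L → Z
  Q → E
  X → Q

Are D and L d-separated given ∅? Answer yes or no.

Yes — D ⊥ L | ∅.

Bayes-Ball from D | ∅ reaches {Z}.
L ∉ reach(D|∅) ⇒ D ⊥ L | ∅.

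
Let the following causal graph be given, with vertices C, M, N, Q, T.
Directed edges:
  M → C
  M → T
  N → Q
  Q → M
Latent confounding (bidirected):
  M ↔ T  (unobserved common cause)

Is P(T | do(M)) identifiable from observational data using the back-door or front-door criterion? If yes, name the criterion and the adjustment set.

P(T|do(M)): not identifiable (no BD/FD set).

desc(M)\{M}={C,T}; candidates ⊆ {N,Q}.
M↔T: latent back-door arc(s) into M.
size 0: {}; under {} M still reaches {N,Q,T} ∋ T.
size 1: {N}, {Q}; under {N} M still reaches {Q,T} ∋ T.
size 2: {N,Q}; under {N,Q} M still reaches {T} ∋ T.
M↔T cannot be blocked by any observed set — no back-door set.
No mediator lies on a directed M→…→T path.
Neither criterion identifies P(T|do(M)) in this graph.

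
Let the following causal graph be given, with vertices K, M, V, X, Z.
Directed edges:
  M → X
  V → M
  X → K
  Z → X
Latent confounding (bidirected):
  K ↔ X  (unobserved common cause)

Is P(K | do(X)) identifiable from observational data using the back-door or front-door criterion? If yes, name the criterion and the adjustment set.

desc(X)\{X}={K}; candidates ⊆ {M,V,Z}.
X↔K: latent back-door arc(s) into X.
size 0: {}; under {} X still reaches {K,M,V,Z} ∋ K.
size 1: {M}, {V}, {Z}; under {M} X still reaches {K,Z} ∋ K.
size 2: {M,V}, {M,Z}, {V,Z}; under {M,V} X still reaches {K,Z} ∋ K.
X↔K cannot be blocked by any observed set — no back-door set.
No mediator lies on a directed X→…→K path.
Neither criterion identifies P(K|do(X)) in this graph.

P(K|do(X)): not identifiable (no BD/FD set).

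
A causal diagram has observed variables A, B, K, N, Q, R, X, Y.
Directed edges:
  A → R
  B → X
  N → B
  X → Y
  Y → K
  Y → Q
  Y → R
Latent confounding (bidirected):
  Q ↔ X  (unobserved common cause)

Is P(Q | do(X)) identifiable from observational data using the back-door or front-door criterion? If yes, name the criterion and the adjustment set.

P(Q|do(X)): frontdoor, adjust for {Y}.

desc(X)\{X}={K,Q,R,Y}; candidates ⊆ {A,B,N}.
X↔Q: latent back-door arc(s) into X.
size 0: {}; under {} X still reaches {B,N,Q} ∋ Q.
size 1: {A}, {B}, {N}; under {A} X still reaches {B,N,Q} ∋ Q.
size 2: {A,B}, {A,N}, {B,N}; under {A,B} X still reaches {Q} ∋ Q.
X↔Q cannot be blocked by any observed set — no back-door set.
{Y}: (i) intercepts every directed X→Q path; (ii) no back-door X→{Y}; (iii) {X} blocks every back-door {Y}→Q. Front-door holds.
P(Q|do(X)) = Σ_{Y} P(Y|X) Σ_{X'} P(Q|Y,X')P(X').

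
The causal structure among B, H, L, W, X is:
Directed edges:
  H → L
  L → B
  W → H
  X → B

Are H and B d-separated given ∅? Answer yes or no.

No — H and B are d-connected given ∅.

Bayes-Ball from H | ∅ reaches {B,L,W}.
B ∈ reach(H|∅) ⇒ H ⊥̸ B | ∅.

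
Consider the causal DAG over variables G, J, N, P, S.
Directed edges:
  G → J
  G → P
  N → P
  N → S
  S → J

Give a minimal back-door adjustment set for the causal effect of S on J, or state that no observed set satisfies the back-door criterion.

desc(S)\{S}={J}; candidates ⊆ {G,N,P}.
∅: S⊥J given ∅ in G with S→· removed — back-door holds.

S→J: minimal back-door set ∅.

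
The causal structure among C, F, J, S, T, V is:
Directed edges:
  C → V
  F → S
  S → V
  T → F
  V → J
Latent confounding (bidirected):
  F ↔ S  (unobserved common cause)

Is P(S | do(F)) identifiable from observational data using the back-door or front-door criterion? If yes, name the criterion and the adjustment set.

desc(F)\{F}={J,S,V}; candidates ⊆ {C,T}.
F↔S: latent back-door arc(s) into F.
size 0: {}; under {} F still reaches {J,S,T,V} ∋ S.
size 1: {C}, {T}; under {C} F still reaches {J,S,T,V} ∋ S.
size 2: {C,T}; under {C,T} F still reaches {J,S,V} ∋ S.
F↔S cannot be blocked by any observed set — no back-door set.
No mediator lies on a directed F→…→S path.
Neither criterion identifies P(S|do(F)) in this graph.

P(S|do(F)): not identifiable (no BD/FD set).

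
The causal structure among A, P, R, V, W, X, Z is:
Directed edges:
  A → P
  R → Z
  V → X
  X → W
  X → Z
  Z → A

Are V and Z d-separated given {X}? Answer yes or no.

Bayes-Ball from V | {X} reaches ∅.
Z ∉ reach(V|{X}) ⇒ V ⊥ Z | {X}.

Yes — V ⊥ Z | {X}.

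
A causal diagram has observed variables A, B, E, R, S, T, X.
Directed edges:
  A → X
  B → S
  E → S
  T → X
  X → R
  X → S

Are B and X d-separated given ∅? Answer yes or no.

Yes — B ⊥ X | ∅.

Bayes-Ball from B | ∅ reaches {S}.
X ∉ reach(B|∅) ⇒ B ⊥ X | ∅.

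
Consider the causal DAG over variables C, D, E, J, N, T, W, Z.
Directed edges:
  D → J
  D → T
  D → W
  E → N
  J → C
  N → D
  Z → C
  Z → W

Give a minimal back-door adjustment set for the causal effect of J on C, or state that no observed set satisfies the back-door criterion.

desc(J)\{J}={C}; candidates ⊆ {D,E,N,T,W,Z}.
∅: J⊥C given ∅ in G with J→· removed — back-door holds.

J→C: minimal back-door set ∅.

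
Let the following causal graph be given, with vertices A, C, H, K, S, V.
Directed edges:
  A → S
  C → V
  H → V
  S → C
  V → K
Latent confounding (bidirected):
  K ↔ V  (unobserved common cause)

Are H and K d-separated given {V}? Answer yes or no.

Bayes-Ball from H | {V} reaches {A,C,K,S}.
K ∈ reach(H|{V}) ⇒ H ⊥̸ K | {V}.

No — H and K are d-connected given {V}.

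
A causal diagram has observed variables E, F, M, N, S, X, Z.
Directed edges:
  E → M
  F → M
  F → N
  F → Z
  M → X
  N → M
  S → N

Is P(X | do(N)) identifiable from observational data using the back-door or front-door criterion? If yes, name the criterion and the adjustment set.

desc(N)\{N}={M,X}; candidates ⊆ {E,F,S,Z}.
size 0: {}; under {} N still reaches {F,M,S,X,Z} ∋ X.
{F}: N⊥X given {F} in G with N→· removed — back-door holds.
P(X|do(N)) = Σ_{F} P(X|N,F)·P(F).

P(X|do(N)): backdoor, adjust for {F}.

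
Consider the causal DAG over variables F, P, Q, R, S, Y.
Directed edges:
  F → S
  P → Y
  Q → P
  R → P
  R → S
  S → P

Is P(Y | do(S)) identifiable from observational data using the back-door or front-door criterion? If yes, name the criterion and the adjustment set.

desc(S)\{S}={P,Y}; candidates ⊆ {F,Q,R}.
size 0: {}; under {} S still reaches {F,P,R,Y} ∋ Y.
{R}: S⊥Y given {R} in G with S→· removed — back-door holds.
P(Y|do(S)) = Σ_{R} P(Y|S,R)·P(R).

P(Y|do(S)): backdoor, adjust for {R}.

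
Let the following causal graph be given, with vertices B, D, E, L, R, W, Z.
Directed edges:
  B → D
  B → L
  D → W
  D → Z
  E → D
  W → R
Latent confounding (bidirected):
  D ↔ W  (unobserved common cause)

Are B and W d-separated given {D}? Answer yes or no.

No — B and W are d-connected given {D}.

Bayes-Ball from B | {D} reaches {E,L,R,W}.
W ∈ reach(B|{D}) ⇒ B ⊥̸ W | {D}.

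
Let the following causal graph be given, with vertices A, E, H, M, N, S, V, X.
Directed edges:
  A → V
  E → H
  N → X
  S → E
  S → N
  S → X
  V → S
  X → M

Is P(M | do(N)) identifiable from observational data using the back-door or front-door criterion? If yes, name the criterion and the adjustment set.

P(M|do(N)): backdoor, adjust for {S}.

desc(N)\{N}={M,X}; candidates ⊆ {A,E,H,S,V}.
size 0: {}; under {} N still reaches {A,E,H,M,S,V,X} ∋ M.
{S}: N⊥M given {S} in G with N→· removed — back-door holds.
P(M|do(N)) = Σ_{S} P(M|N,S)·P(S).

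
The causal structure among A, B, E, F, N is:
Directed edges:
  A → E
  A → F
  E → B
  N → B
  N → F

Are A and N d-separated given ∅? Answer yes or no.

Yes — A ⊥ N | ∅.

Bayes-Ball from A | ∅ reaches {B,E,F}.
N ∉ reach(A|∅) ⇒ A ⊥ N | ∅.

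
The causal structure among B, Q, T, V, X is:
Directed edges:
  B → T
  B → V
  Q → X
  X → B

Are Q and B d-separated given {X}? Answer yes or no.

Bayes-Ball from Q | {X} reaches ∅.
B ∉ reach(Q|{X}) ⇒ Q ⊥ B | {X}.

Yes — Q ⊥ B | {X}.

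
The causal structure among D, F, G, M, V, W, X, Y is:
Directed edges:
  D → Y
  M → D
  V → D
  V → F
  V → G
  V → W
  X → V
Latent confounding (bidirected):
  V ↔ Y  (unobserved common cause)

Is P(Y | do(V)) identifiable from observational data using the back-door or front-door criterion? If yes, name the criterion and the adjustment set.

desc(V)\{V}={D,F,G,W,Y}; candidates ⊆ {M,X}.
V↔Y: latent back-door arc(s) into V.
size 0: {}; under {} V still reaches {X,Y} ∋ Y.
size 1: {M}, {X}; under {M} V still reaches {X,Y} ∋ Y.
size 2: {M,X}; under {M,X} V still reaches {Y} ∋ Y.
V↔Y cannot be blocked by any observed set — no back-door set.
{D}: (i) intercepts every directed V→Y path; (ii) no back-door V→{D}; (iii) {V} blocks every back-door {D}→Y. Front-door holds.
P(Y|do(V)) = Σ_{D} P(D|V) Σ_{V'} P(Y|D,V')P(V').

P(Y|do(V)): frontdoor, adjust for {D}.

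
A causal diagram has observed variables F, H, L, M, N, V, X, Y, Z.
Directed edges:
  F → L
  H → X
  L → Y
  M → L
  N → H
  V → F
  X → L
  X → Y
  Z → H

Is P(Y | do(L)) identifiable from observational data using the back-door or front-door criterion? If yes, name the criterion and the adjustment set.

desc(L)\{L}={Y}; candidates ⊆ {F,H,M,N,V,X,Z}.
size 0: {}; under {} L still reaches {F,H,M,N,V,X,Y,Z} ∋ Y.
{X}: L⊥Y given {X} in G with L→· removed — back-door holds.
P(Y|do(L)) = Σ_{X} P(Y|L,X)·P(X).

P(Y|do(L)): backdoor, adjust for {X}.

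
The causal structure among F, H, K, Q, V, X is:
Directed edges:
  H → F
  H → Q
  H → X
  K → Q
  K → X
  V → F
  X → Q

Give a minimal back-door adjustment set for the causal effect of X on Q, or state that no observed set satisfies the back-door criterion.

X→Q: minimal back-door set {H, K}.

desc(X)\{X}={Q}; candidates ⊆ {F,H,K,V}.
size 0: {}; under {} X still reaches {F,H,K,Q} ∋ Q.
size 1: {F}, {H}, {K} …(+1); under {F} X still reaches {H,K,Q,V} ∋ Q.
{H,K}: X⊥Q given {H,K} in G with X→· removed — back-door holds.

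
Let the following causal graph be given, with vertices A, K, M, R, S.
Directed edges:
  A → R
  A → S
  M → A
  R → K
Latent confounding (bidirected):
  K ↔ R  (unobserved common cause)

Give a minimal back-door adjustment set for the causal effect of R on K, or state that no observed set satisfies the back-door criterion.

R→K: no observed back-door set.

desc(R)\{R}={K}; candidates ⊆ {A,M,S}.
R↔K: latent back-door arc(s) into R.
size 0: {}; under {} R still reaches {A,K,M,S} ∋ K.
size 1: {A}, {M}, {S}; under {A} R still reaches {K} ∋ K.
size 2: {A,M}, {A,S}, {M,S}; under {A,M} R still reaches {K} ∋ K.
R↔K cannot be blocked by any observed set — no back-door set.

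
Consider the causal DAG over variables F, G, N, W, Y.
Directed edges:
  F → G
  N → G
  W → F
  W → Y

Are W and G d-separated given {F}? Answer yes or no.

Yes — W ⊥ G | {F}.

Bayes-Ball from W | {F} reaches {Y}.
G ∉ reach(W|{F}) ⇒ W ⊥ G | {F}.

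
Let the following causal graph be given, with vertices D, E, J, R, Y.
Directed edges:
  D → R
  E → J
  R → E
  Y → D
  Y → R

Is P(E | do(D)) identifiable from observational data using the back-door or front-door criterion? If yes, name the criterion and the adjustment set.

desc(D)\{D}={E,J,R}; candidates ⊆ {Y}.
size 0: {}; under {} D still reaches {E,J,R,Y} ∋ E.
{Y}: D⊥E given {Y} in G with D→· removed — back-door holds.
P(E|do(D)) = Σ_{Y} P(E|D,Y)·P(Y).

P(E|do(D)): backdoor, adjust for {Y}.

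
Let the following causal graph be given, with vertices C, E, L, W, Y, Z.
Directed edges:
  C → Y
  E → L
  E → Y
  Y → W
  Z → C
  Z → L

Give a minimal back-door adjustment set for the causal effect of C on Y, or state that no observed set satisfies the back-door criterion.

C→Y: minimal back-door set ∅.

desc(C)\{C}={W,Y}; candidates ⊆ {E,L,Z}.
∅: C⊥Y given ∅ in G with C→· removed — back-door holds.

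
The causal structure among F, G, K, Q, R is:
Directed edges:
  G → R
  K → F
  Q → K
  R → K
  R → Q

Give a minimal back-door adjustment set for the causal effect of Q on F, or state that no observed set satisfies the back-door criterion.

desc(Q)\{Q}={F,K}; candidates ⊆ {G,R}.
size 0: {}; under {} Q still reaches {F,G,K,R} ∋ F.
{R}: Q⊥F given {R} in G with Q→· removed — back-door holds.

Q→F: minimal back-door set {R}.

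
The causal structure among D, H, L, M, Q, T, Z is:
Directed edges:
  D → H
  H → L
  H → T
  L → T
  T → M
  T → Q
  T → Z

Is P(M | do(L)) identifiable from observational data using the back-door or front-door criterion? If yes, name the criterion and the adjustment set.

P(M|do(L)): backdoor, adjust for {H}.

desc(L)\{L}={M,Q,T,Z}; candidates ⊆ {D,H}.
size 0: {}; under {} L still reaches {D,H,M,Q,T,Z} ∋ M.
{H}: L⊥M given {H} in G with L→· removed — back-door holds.
P(M|do(L)) = Σ_{H} P(M|L,H)·P(H).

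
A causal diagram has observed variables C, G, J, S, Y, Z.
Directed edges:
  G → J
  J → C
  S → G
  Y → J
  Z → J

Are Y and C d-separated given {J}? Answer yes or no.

Yes — Y ⊥ C | {J}.

Bayes-Ball from Y | {J} reaches {G,S,Z}.
C ∉ reach(Y|{J}) ⇒ Y ⊥ C | {J}.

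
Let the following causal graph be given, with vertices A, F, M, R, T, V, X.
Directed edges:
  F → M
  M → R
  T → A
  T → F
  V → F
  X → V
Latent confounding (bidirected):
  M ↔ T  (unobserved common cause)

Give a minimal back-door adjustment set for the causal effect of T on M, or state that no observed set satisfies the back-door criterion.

T→M: no observed back-door set.

desc(T)\{T}={A,F,M,R}; candidates ⊆ {V,X}.
T↔M: latent back-door arc(s) into T.
size 0: {}; under {} T still reaches {M,R} ∋ M.
size 1: {V}, {X}; under {V} T still reaches {M,R} ∋ M.
size 2: {V,X}; under {V,X} T still reaches {M,R} ∋ M.
T↔M cannot be blocked by any observed set — no back-door set.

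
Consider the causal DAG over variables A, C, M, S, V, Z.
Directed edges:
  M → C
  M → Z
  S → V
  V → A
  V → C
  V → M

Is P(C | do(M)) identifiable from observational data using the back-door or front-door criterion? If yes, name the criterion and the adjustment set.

desc(M)\{M}={C,Z}; candidates ⊆ {A,S,V}.
size 0: {}; under {} M still reaches {A,C,S,V} ∋ C.
{V}: M⊥C given {V} in G with M→· removed — back-door holds.
P(C|do(M)) = Σ_{V} P(C|M,V)·P(V).

P(C|do(M)): backdoor, adjust for {V}.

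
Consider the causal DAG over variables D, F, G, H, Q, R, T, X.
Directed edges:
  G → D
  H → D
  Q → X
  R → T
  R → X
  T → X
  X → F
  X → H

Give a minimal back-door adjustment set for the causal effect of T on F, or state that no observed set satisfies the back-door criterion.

T→F: minimal back-door set {R}.

desc(T)\{T}={D,F,H,X}; candidates ⊆ {G,Q,R}.
size 0: {}; under {} T still reaches {D,F,H,R,X} ∋ F.
{R}: T⊥F given {R} in G with T→· removed — back-door holds.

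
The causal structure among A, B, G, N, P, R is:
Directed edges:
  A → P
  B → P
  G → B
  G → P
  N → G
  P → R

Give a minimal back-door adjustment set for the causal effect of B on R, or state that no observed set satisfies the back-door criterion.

B→R: minimal back-door set {G}.

desc(B)\{B}={P,R}; candidates ⊆ {A,G,N}.
size 0: {}; under {} B still reaches {G,N,P,R} ∋ R.
{G}: B⊥R given {G} in G with B→· removed — back-door holds.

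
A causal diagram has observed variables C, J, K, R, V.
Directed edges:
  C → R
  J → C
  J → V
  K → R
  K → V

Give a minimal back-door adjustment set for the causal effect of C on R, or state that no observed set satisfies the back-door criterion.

desc(C)\{C}={R}; candidates ⊆ {J,K,V}.
∅: C⊥R given ∅ in G with C→· removed — back-door holds.

C→R: minimal back-door set ∅.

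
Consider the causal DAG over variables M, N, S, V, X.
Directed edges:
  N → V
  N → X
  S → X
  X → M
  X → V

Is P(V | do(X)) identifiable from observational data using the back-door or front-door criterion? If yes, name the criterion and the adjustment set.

desc(X)\{X}={M,V}; candidates ⊆ {N,S}.
size 0: {}; under {} X still reaches {N,S,V} ∋ V.
{N}: X⊥V given {N} in G with X→· removed — back-door holds.
P(V|do(X)) = Σ_{N} P(V|X,N)·P(N).

P(V|do(X)): backdoor, adjust for {N}.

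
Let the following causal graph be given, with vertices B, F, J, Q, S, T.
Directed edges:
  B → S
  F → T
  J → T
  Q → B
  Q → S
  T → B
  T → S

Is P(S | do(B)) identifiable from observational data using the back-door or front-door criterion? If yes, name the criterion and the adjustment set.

desc(B)\{B}={S}; candidates ⊆ {F,J,Q,T}.
size 0: {}; under {} B still reaches {F,J,Q,S,T} ∋ S.
size 1: {F}, {J}, {Q} …(+1); under {F} B still reaches {J,Q,S,T} ∋ S.
{Q,T}: B⊥S given {Q,T} in G with B→· removed — back-door holds.
P(S|do(B)) = Σ_{Q,T} P(S|B,Q,T)·P(Q,T).

P(S|do(B)): backdoor, adjust for {Q, T}.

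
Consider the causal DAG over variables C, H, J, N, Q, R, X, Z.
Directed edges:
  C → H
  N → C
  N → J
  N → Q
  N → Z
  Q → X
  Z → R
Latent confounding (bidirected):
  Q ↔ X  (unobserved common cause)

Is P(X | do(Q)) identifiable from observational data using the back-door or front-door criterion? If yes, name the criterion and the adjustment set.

desc(Q)\{Q}={X}; candidates ⊆ {C,H,J,N,R,Z}.
Q↔X: latent back-door arc(s) into Q.
size 0: {}; under {} Q still reaches {C,H,J,N,R,X,Z} ∋ X.
size 1: {C}, {H}, {J} …(+3); under {C} Q still reaches {J,N,R,X,Z} ∋ X.
size 2: {C,H}, {C,J}, {C,N} …(+12); under {C,H} Q still reaches {J,N,R,X,Z} ∋ X.
Q↔X cannot be blocked by any observed set — no back-door set.
No mediator lies on a directed Q→…→X path.
Neither criterion identifies P(X|do(Q)) in this graph.

P(X|do(Q)): not identifiable (no BD/FD set).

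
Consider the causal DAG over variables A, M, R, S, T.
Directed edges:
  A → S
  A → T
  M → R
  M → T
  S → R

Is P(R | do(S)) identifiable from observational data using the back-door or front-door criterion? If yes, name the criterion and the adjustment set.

desc(S)\{S}={R}; candidates ⊆ {A,M,T}.
∅: S⊥R given ∅ in G with S→· removed — back-door holds.
P(R|do(S)) = P(R|S) — no adjustment needed.

P(R|do(S)): backdoor, adjust for ∅.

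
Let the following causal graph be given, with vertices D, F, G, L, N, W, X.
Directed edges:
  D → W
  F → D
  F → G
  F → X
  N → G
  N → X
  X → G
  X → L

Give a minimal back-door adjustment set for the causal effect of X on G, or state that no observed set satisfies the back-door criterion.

desc(X)\{X}={G,L}; candidates ⊆ {D,F,N,W}.
size 0: {}; under {} X still reaches {D,F,G,N,W} ∋ G.
size 1: {D}, {F}, {N} …(+1); under {D} X still reaches {F,G,N} ∋ G.
{F,N}: X⊥G given {F,N} in G with X→· removed — back-door holds.

X→G: minimal back-door set {F, N}.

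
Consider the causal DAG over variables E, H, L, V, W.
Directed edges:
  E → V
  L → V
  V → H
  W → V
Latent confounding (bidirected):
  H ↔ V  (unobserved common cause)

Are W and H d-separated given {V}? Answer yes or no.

Bayes-Ball from W | {V} reaches {E,H,L}.
H ∈ reach(W|{V}) ⇒ W ⊥̸ H | {V}.

No — W and H are d-connected given {V}.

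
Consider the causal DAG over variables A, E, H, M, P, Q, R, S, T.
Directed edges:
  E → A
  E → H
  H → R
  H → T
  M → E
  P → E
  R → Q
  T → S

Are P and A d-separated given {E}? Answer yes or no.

Bayes-Ball from P | {E} reaches {M}.
A ∉ reach(P|{E}) ⇒ P ⊥ A | {E}.

Yes — P ⊥ A | {E}.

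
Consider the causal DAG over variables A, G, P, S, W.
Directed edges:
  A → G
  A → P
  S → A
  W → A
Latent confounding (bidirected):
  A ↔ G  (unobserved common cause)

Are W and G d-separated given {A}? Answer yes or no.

Bayes-Ball from W | {A} reaches {G,S}.
G ∈ reach(W|{A}) ⇒ W ⊥̸ G | {A}.

No — W and G are d-connected given {A}.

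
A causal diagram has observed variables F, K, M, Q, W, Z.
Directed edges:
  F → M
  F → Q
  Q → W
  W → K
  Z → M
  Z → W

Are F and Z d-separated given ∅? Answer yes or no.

Bayes-Ball from F | ∅ reaches {K,M,Q,W}.
Z ∉ reach(F|∅) ⇒ F ⊥ Z | ∅.

Yes — F ⊥ Z | ∅.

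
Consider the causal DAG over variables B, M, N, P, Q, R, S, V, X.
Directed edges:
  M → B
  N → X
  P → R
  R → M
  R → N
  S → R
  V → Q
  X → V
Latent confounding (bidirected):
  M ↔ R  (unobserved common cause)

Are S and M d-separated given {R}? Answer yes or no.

No — S and M are d-connected given {R}.

Bayes-Ball from S | {R} reaches {B,M,P}.
M ∈ reach(S|{R}) ⇒ S ⊥̸ M | {R}.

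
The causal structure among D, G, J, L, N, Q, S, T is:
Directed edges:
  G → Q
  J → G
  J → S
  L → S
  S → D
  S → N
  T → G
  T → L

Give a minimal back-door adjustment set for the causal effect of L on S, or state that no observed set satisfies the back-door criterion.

L→S: minimal back-door set ∅.

desc(L)\{L}={D,N,S}; candidates ⊆ {G,J,Q,T}.
∅: L⊥S given ∅ in G with L→· removed — back-door holds.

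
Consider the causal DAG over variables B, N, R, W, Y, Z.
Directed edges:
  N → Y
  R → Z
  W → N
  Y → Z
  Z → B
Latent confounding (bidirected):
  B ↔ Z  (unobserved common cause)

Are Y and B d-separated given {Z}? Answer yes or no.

Bayes-Ball from Y | {Z} reaches {B,N,R,W}.
B ∈ reach(Y|{Z}) ⇒ Y ⊥̸ B | {Z}.

No — Y and B are d-connected given {Z}.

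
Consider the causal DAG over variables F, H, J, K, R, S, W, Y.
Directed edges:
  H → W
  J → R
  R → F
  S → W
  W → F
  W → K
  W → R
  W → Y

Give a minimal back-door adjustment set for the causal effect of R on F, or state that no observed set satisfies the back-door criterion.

R→F: minimal back-door set {W}.

desc(R)\{R}={F}; candidates ⊆ {H,J,K,S,W,Y}.
size 0: {}; under {} R still reaches {F,H,J,K,S,W,Y} ∋ F.
{W}: R⊥F given {W} in G with R→· removed — back-door holds.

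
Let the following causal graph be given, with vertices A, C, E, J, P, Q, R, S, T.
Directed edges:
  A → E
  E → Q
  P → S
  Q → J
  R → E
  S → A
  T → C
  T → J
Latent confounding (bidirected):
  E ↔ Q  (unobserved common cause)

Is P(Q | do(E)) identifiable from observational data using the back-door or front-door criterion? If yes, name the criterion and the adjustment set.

desc(E)\{E}={J,Q}; candidates ⊆ {A,C,P,R,S,T}.
E↔Q: latent back-door arc(s) into E.
size 0: {}; under {} E still reaches {A,J,P,Q,R,S} ∋ Q.
size 1: {A}, {C}, {P} …(+3); under {A} E still reaches {J,Q,R} ∋ Q.
size 2: {A,C}, {A,P}, {A,R} …(+12); under {A,C} E still reaches {J,Q,R} ∋ Q.
E↔Q cannot be blocked by any observed set — no back-door set.
No mediator lies on a directed E→…→Q path.
Neither criterion identifies P(Q|do(E)) in this graph.

P(Q|do(E)): not identifiable (no BD/FD set).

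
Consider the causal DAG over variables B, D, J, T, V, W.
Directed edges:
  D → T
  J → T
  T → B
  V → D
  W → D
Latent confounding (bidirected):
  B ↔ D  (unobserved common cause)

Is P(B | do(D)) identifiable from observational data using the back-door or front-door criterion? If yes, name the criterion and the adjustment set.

desc(D)\{D}={B,T}; candidates ⊆ {J,V,W}.
D↔B: latent back-door arc(s) into D.
size 0: {}; under {} D still reaches {B,V,W} ∋ B.
size 1: {J}, {V}, {W}; under {J} D still reaches {B,V,W} ∋ B.
size 2: {J,V}, {J,W}, {V,W}; under {J,V} D still reaches {B,W} ∋ B.
D↔B cannot be blocked by any observed set — no back-door set.
{T}: (i) intercepts every directed D→B path; (ii) no back-door D→{T}; (iii) {D} blocks every back-door {T}→B. Front-door holds.
P(B|do(D)) = Σ_{T} P(T|D) Σ_{D'} P(B|T,D')P(D').

P(B|do(D)): frontdoor, adjust for {T}.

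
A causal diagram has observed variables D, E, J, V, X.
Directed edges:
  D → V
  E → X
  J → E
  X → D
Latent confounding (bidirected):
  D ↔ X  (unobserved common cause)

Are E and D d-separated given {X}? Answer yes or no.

No — E and D are d-connected given {X}.

Bayes-Ball from E | {X} reaches {D,J,V}.
D ∈ reach(E|{X}) ⇒ E ⊥̸ D | {X}.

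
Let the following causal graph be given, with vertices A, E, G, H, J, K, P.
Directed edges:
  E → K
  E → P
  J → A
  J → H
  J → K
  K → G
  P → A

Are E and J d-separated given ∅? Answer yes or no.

Yes — E ⊥ J | ∅.

Bayes-Ball from E | ∅ reaches {A,G,K,P}.
J ∉ reach(E|∅) ⇒ E ⊥ J | ∅.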